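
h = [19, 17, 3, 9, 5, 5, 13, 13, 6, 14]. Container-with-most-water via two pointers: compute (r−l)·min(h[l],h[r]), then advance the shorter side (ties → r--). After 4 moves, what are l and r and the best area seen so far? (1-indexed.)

l=1, r=6, best area=126

l=1 r=10: min(19,14)*9=126 best=126 *, r--
l=1 r=9: min(19,6)*8=48 best=126, r--
l=1 r=8: min(19,13)*7=91 best=126, r--
l=1 r=7: min(19,13)*6=78 best=126, r--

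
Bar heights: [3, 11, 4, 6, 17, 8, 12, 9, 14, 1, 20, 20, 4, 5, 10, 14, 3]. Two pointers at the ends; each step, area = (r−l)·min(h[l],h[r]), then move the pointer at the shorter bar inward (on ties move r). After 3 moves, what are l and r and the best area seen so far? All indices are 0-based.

[0,16] min(3,3)*16=48 best=48 * → r--
[0,15] min(3,14)*15=45 best=48 → l++
[1,15] min(11,14)*14=154 best=154 * → l++

l=2, r=15, best area=154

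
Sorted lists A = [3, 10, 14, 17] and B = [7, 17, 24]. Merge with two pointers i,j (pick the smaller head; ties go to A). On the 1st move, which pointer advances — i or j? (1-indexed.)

i

[i=1,j=1] A[i]=3<=B[j]=7 take 3 → i++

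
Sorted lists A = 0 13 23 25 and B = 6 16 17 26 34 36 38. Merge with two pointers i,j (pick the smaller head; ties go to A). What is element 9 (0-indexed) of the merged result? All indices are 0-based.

merged[9] = 36

i=0 j=0: A[i]=0<=B[j]=6 take 0, i++
i=1 j=0: A[i]=13>B[j]=6 take 6, j++
i=1 j=1: A[i]=13<=B[j]=16 take 13, i++
i=2 j=1: A[i]=23>B[j]=16 take 16, j++
i=2 j=2: A[i]=23>B[j]=17 take 17, j++
i=2 j=3: A[i]=23<=B[j]=26 take 23, i++
i=3 j=3: A[i]=25<=B[j]=26 take 25, i++
i=4 j=3: A done, take B[j]=26, j++
i=4 j=4: A done, take B[j]=34, j++
i=4 j=5: A done, take B[j]=36, j++
i=4 j=6: A done, take B[j]=38, j++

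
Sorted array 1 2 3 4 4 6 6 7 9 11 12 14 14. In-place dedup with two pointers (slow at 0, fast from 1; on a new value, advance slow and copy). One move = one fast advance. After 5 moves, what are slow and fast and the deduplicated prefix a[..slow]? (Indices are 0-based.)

slow=4, fast=6, prefix=[1, 2, 3, 4, 6]

slow=0 fast=1: a[fast]=2≠a[slow]=1 write a[1]=2, slow++,fast++
slow=1 fast=2: a[fast]=3≠a[slow]=2 write a[2]=3, slow++,fast++
slow=2 fast=3: a[fast]=4≠a[slow]=3 write a[3]=4, slow++,fast++
slow=3 fast=4: a[fast]=4=a[slow] dup, fast++
slow=3 fast=5: a[fast]=6≠a[slow]=4 write a[4]=6, slow++,fast++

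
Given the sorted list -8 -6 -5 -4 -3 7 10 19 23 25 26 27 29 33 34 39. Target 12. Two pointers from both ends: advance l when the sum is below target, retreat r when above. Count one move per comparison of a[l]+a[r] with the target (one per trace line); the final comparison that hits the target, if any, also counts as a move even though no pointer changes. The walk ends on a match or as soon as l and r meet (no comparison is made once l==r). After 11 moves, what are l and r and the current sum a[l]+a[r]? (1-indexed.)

l=3, r=7, sum=5

[1,16] -8+39=31 >12 → r--
[1,15] -8+34=26 >12 → r--
[1,14] -8+33=25 >12 → r--
[1,13] -8+29=21 >12 → r--
[1,12] -8+27=19 >12 → r--
[1,11] -8+26=18 >12 → r--
[1,10] -8+25=17 >12 → r--
[1,9] -8+23=15 >12 → r--
[1,8] -8+19=11 <12 → l++
[2,8] -6+19=13 >12 → r--
[2,7] -6+10=4 <12 → l++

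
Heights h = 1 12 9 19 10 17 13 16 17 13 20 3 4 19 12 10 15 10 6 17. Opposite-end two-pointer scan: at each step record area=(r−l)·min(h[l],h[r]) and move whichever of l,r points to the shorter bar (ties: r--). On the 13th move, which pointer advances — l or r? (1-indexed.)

l=1 r=20: min(1,17)*19=19 best=19 *, l++
l=2 r=20: min(12,17)*18=216 best=216 *, l++
l=3 r=20: min(9,17)*17=153 best=216, l++
l=4 r=20: min(19,17)*16=272 best=272 *, r--
l=4 r=19: min(19,6)*15=90 best=272, r--
l=4 r=18: min(19,10)*14=140 best=272, r--
l=4 r=17: min(19,15)*13=195 best=272, r--
l=4 r=16: min(19,10)*12=120 best=272, r--
l=4 r=15: min(19,12)*11=132 best=272, r--
l=4 r=14: min(19,19)*10=190 best=272, r--
l=4 r=13: min(19,4)*9=36 best=272, r--
l=4 r=12: min(19,3)*8=24 best=272, r--
l=4 r=11: min(19,20)*7=133 best=272, l++

l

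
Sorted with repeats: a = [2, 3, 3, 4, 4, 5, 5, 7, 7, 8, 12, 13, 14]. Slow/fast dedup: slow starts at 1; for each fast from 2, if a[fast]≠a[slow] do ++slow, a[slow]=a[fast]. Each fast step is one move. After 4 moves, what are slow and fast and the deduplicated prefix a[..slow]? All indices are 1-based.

slow=3, fast=6, prefix=[2, 3, 4]

(s=1,f=2) a[fast]=3≠a[slow]=2 write a[2]=3 → slow++,fast++
(s=2,f=3) a[fast]=3=a[slow] dup → fast++
(s=2,f=4) a[fast]=4≠a[slow]=3 write a[3]=4 → slow++,fast++
(s=3,f=5) a[fast]=4=a[slow] dup → fast++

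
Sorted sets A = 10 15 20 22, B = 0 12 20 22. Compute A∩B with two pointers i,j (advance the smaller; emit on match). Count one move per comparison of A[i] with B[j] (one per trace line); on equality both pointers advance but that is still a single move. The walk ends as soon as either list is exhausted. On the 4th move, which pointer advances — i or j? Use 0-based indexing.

i

[i=0,j=0] 10>0 → j++
[i=0,j=1] 10<12 → i++
[i=1,j=1] 15>12 → j++
[i=1,j=2] 15<20 → i++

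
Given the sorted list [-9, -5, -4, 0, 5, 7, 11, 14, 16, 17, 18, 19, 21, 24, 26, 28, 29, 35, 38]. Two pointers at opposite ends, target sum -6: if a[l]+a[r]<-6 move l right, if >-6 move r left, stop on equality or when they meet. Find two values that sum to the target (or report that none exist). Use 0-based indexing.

no pair

[0,18] -9+38=29 >-6 → r--
[0,17] -9+35=26 >-6 → r--
[0,16] -9+29=20 >-6 → r--
[0,15] -9+28=19 >-6 → r--
[0,14] -9+26=17 >-6 → r--
[0,13] -9+24=15 >-6 → r--
[0,12] -9+21=12 >-6 → r--
[0,11] -9+19=10 >-6 → r--
[0,10] -9+18=9 >-6 → r--
[0,9] -9+17=8 >-6 → r--
[0,8] -9+16=7 >-6 → r--
[0,7] -9+14=5 >-6 → r--
[0,6] -9+11=2 >-6 → r--
[0,5] -9+7=-2 >-6 → r--
[0,4] -9+5=-4 >-6 → r--
[0,3] -9+0=-9 <-6 → l++
[1,3] -5+0=-5 >-6 → r--
[1,2] -5+-4=-9 <-6 → l++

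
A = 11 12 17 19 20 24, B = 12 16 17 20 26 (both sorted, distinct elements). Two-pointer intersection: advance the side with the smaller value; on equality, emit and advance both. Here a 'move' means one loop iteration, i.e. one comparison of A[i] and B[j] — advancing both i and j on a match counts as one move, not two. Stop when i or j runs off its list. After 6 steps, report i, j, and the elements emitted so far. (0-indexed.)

[i=0,j=0] 11<12 → i++
[i=1,j=0] 12==12 emit → i++,j++
[i=2,j=1] 17>16 → j++
[i=2,j=2] 17==17 emit → i++,j++
[i=3,j=3] 19<20 → i++
[i=4,j=3] 20==20 emit → i++,j++

i=5, j=4, emitted=[12, 17, 20]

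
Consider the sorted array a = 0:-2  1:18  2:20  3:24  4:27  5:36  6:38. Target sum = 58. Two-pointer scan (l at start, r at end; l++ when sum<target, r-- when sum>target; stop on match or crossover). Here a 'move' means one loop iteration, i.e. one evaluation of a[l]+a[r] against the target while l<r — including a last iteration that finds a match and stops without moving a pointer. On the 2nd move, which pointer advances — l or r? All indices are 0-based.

l=0 r=6: -2+38=36 <58, l++
l=1 r=6: 18+38=56 <58, l++

l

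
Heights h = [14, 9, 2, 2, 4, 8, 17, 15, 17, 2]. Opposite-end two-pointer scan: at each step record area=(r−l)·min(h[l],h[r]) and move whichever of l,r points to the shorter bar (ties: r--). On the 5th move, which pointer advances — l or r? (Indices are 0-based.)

[0,9] min(14,2)*9=18 best=18 * → r--
[0,8] min(14,17)*8=112 best=112 * → l++
[1,8] min(9,17)*7=63 best=112 → l++
[2,8] min(2,17)*6=12 best=112 → l++
[3,8] min(2,17)*5=10 best=112 → l++

l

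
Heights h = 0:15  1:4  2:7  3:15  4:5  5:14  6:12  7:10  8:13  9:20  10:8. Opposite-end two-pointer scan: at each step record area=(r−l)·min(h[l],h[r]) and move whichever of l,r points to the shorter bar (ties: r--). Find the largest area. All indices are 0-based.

l=0 r=10: min(15,8)*10=80 best=80 *, r--
l=0 r=9: min(15,20)*9=135 best=135 *, l++
l=1 r=9: min(4,20)*8=32 best=135, l++
l=2 r=9: min(7,20)*7=49 best=135, l++
l=3 r=9: min(15,20)*6=90 best=135, l++
l=4 r=9: min(5,20)*5=25 best=135, l++
l=5 r=9: min(14,20)*4=56 best=135, l++
l=6 r=9: min(12,20)*3=36 best=135, l++
l=7 r=9: min(10,20)*2=20 best=135, l++
l=8 r=9: min(13,20)*1=13 best=135, l++

max area = 135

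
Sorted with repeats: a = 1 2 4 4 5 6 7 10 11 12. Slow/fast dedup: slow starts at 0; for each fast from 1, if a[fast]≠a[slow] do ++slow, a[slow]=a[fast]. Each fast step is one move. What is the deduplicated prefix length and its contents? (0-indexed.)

slow=0 fast=1: a[fast]=2≠a[slow]=1 write a[1]=2, slow++,fast++
slow=1 fast=2: a[fast]=4≠a[slow]=2 write a[2]=4, slow++,fast++
slow=2 fast=3: a[fast]=4=a[slow] dup, fast++
slow=2 fast=4: a[fast]=5≠a[slow]=4 write a[3]=5, slow++,fast++
slow=3 fast=5: a[fast]=6≠a[slow]=5 write a[4]=6, slow++,fast++
slow=4 fast=6: a[fast]=7≠a[slow]=6 write a[5]=7, slow++,fast++
slow=5 fast=7: a[fast]=10≠a[slow]=7 write a[6]=10, slow++,fast++
slow=6 fast=8: a[fast]=11≠a[slow]=10 write a[7]=11, slow++,fast++
slow=7 fast=9: a[fast]=12≠a[slow]=11 write a[8]=12, slow++,fast++

length 9; prefix = [1, 2, 4, 5, 6, 7, 10, 11, 12]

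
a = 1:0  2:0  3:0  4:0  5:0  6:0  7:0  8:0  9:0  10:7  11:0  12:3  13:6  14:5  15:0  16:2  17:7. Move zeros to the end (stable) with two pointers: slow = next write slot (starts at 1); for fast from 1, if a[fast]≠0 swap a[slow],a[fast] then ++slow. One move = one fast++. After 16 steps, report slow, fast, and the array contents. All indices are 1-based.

slow=6, fast=17, a=[7, 3, 6, 5, 2, 0, 0, 0, 0, 0, 0, 0, 0, 0, 0, 0, 7]

(s=1,f=1) a[fast]=0 → fast++
(s=1,f=2) a[fast]=0 → fast++
(s=1,f=3) a[fast]=0 → fast++
(s=1,f=4) a[fast]=0 → fast++
(s=1,f=5) a[fast]=0 → fast++
(s=1,f=6) a[fast]=0 → fast++
(s=1,f=7) a[fast]=0 → fast++
(s=1,f=8) a[fast]=0 → fast++
(s=1,f=9) a[fast]=0 → fast++
(s=1,f=10) a[fast]=7≠0 swap→a[1]=7 → slow++,fast++
(s=2,f=11) a[fast]=0 → fast++
(s=2,f=12) a[fast]=3≠0 swap→a[2]=3 → slow++,fast++
(s=3,f=13) a[fast]=6≠0 swap→a[3]=6 → slow++,fast++
(s=4,f=14) a[fast]=5≠0 swap→a[4]=5 → slow++,fast++
(s=5,f=15) a[fast]=0 → fast++
(s=5,f=16) a[fast]=2≠0 swap→a[5]=2 → slow++,fast++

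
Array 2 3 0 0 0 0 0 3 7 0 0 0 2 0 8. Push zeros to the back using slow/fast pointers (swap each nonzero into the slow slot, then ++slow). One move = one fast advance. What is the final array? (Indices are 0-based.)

[2, 3, 3, 7, 2, 8, 0, 0, 0, 0, 0, 0, 0, 0, 0]

(s=0,f=0) a[fast]=2≠0 swap→a[0]=2 → slow++,fast++
(s=1,f=1) a[fast]=3≠0 swap→a[1]=3 → slow++,fast++
(s=2,f=2) a[fast]=0 → fast++
(s=2,f=3) a[fast]=0 → fast++
(s=2,f=4) a[fast]=0 → fast++
(s=2,f=5) a[fast]=0 → fast++
(s=2,f=6) a[fast]=0 → fast++
(s=2,f=7) a[fast]=3≠0 swap→a[2]=3 → slow++,fast++
(s=3,f=8) a[fast]=7≠0 swap→a[3]=7 → slow++,fast++
(s=4,f=9) a[fast]=0 → fast++
(s=4,f=10) a[fast]=0 → fast++
(s=4,f=11) a[fast]=0 → fast++
(s=4,f=12) a[fast]=2≠0 swap→a[4]=2 → slow++,fast++
(s=5,f=13) a[fast]=0 → fast++
(s=5,f=14) a[fast]=8≠0 swap→a[5]=8 → slow++,fast++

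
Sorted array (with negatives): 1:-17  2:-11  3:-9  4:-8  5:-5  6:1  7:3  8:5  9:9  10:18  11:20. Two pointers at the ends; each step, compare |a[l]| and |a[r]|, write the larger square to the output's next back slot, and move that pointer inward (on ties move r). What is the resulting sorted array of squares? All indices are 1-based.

[1, 9, 25, 25, 64, 81, 81, 121, 289, 324, 400]

l=1 r=11: |-17|<=|20| out[11]=400, r--
l=1 r=10: |-17|<=|18| out[10]=324, r--
l=1 r=9: |-17|>|9| out[9]=289, l++
l=2 r=9: |-11|>|9| out[8]=121, l++
l=3 r=9: |-9|<=|9| out[7]=81, r--
l=3 r=8: |-9|>|5| out[6]=81, l++
l=4 r=8: |-8|>|5| out[5]=64, l++
l=5 r=8: |-5|<=|5| out[4]=25, r--
l=5 r=7: |-5|>|3| out[3]=25, l++
l=6 r=7: |1|<=|3| out[2]=9, r--
l=6 r=6: |1|<=|1| out[1]=1, r--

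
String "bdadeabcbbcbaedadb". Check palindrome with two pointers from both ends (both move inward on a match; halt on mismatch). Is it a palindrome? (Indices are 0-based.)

l=0 r=17: 'b'=='b', l++,r--
l=1 r=16: 'd'=='d', l++,r--
l=2 r=15: 'a'=='a', l++,r--
l=3 r=14: 'd'=='d', l++,r--
l=4 r=13: 'e'=='e', l++,r--
l=5 r=12: 'a'=='a', l++,r--
l=6 r=11: 'b'=='b', l++,r--
l=7 r=10: 'c'=='c', l++,r--
l=8 r=9: 'b'=='b', l++,r--

palindrome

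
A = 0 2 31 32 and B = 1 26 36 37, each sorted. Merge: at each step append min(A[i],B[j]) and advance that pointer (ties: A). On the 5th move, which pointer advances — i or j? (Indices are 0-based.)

i

i=0 j=0: A[i]=0<=B[j]=1 take 0, i++
i=1 j=0: A[i]=2>B[j]=1 take 1, j++
i=1 j=1: A[i]=2<=B[j]=26 take 2, i++
i=2 j=1: A[i]=31>B[j]=26 take 26, j++
i=2 j=2: A[i]=31<=B[j]=36 take 31, i++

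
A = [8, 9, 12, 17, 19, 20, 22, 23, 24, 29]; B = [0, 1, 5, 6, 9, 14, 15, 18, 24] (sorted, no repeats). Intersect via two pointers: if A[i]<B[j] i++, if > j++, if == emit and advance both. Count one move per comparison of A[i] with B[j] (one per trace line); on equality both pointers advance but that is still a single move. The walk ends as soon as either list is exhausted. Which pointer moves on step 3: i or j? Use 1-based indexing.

i=1 j=1: 8>0, j++
i=1 j=2: 8>1, j++
i=1 j=3: 8>5, j++

j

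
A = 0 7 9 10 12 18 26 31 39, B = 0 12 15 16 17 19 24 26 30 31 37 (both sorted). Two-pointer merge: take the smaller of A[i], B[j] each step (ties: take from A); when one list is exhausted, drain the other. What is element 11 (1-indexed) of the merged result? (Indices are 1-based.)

[i=1,j=1] A[i]=0<=B[j]=0 take 0 → i++
[i=2,j=1] A[i]=7>B[j]=0 take 0 → j++
[i=2,j=2] A[i]=7<=B[j]=12 take 7 → i++
[i=3,j=2] A[i]=9<=B[j]=12 take 9 → i++
[i=4,j=2] A[i]=10<=B[j]=12 take 10 → i++
[i=5,j=2] A[i]=12<=B[j]=12 take 12 → i++
[i=6,j=2] A[i]=18>B[j]=12 take 12 → j++
[i=6,j=3] A[i]=18>B[j]=15 take 15 → j++
[i=6,j=4] A[i]=18>B[j]=16 take 16 → j++
[i=6,j=5] A[i]=18>B[j]=17 take 17 → j++
[i=6,j=6] A[i]=18<=B[j]=19 take 18 → i++
[i=7,j=6] A[i]=26>B[j]=19 take 19 → j++
[i=7,j=7] A[i]=26>B[j]=24 take 24 → j++
[i=7,j=8] A[i]=26<=B[j]=26 take 26 → i++
[i=8,j=8] A[i]=31>B[j]=26 take 26 → j++
[i=8,j=9] A[i]=31>B[j]=30 take 30 → j++
[i=8,j=10] A[i]=31<=B[j]=31 take 31 → i++
[i=9,j=10] A[i]=39>B[j]=31 take 31 → j++
[i=9,j=11] A[i]=39>B[j]=37 take 37 → j++
[i=9,j=12] B done, take A[i]=39 → i++

merged[11] = 18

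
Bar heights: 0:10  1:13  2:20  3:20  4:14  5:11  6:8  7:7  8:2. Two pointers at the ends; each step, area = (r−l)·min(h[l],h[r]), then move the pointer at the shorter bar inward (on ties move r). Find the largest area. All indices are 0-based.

[0,8] min(10,2)*8=16 best=16 * → r--
[0,7] min(10,7)*7=49 best=49 * → r--
[0,6] min(10,8)*6=48 best=49 → r--
[0,5] min(10,11)*5=50 best=50 * → l++
[1,5] min(13,11)*4=44 best=50 → r--
[1,4] min(13,14)*3=39 best=50 → l++
[2,4] min(20,14)*2=28 best=50 → r--
[2,3] min(20,20)*1=20 best=50 → r--

max area = 50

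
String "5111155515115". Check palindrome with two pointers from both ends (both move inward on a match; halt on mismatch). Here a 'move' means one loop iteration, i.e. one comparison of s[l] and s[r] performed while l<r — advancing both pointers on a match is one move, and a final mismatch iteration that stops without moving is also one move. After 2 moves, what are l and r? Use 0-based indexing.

l=2, r=10

[0,12] '5'=='5' → l++,r--
[1,11] '1'=='1' → l++,r--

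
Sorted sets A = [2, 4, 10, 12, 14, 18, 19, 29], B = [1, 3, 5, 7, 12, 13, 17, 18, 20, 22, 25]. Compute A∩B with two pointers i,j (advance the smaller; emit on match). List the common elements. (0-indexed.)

[i=0,j=0] 2>1 → j++
[i=0,j=1] 2<3 → i++
[i=1,j=1] 4>3 → j++
[i=1,j=2] 4<5 → i++
[i=2,j=2] 10>5 → j++
[i=2,j=3] 10>7 → j++
[i=2,j=4] 10<12 → i++
[i=3,j=4] 12==12 emit → i++,j++
[i=4,j=5] 14>13 → j++
[i=4,j=6] 14<17 → i++
[i=5,j=6] 18>17 → j++
[i=5,j=7] 18==18 emit → i++,j++
[i=6,j=8] 19<20 → i++
[i=7,j=8] 29>20 → j++
[i=7,j=9] 29>22 → j++
[i=7,j=10] 29>25 → j++

intersection = [12, 18]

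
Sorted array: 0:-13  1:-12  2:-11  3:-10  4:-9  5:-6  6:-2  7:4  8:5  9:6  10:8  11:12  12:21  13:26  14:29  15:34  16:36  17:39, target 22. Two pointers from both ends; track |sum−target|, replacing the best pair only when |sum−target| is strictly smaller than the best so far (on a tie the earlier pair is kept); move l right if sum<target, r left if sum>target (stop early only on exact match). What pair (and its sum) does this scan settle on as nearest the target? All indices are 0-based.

l=0 r=17: -13+39=26 d=4 *, r--
l=0 r=16: -13+36=23 d=1 *, r--
l=0 r=15: -13+34=21 d=1, l++
l=1 r=15: -12+34=22 d=0 *, stop

pair (-12, 34) with sum 22 (|Δ|=0)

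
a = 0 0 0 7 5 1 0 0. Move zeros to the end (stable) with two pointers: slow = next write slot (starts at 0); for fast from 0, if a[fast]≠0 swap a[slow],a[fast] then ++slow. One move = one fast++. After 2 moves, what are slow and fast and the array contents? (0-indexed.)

(s=0,f=0) a[fast]=0 → fast++
(s=0,f=1) a[fast]=0 → fast++

slow=0, fast=2, a=[0, 0, 0, 7, 5, 1, 0, 0]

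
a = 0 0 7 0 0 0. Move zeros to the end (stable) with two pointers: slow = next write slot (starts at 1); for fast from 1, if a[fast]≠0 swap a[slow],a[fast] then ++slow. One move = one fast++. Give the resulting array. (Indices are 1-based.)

(s=1,f=1) a[fast]=0 → fast++
(s=1,f=2) a[fast]=0 → fast++
(s=1,f=3) a[fast]=7≠0 swap→a[1]=7 → slow++,fast++
(s=2,f=4) a[fast]=0 → fast++
(s=2,f=5) a[fast]=0 → fast++
(s=2,f=6) a[fast]=0 → fast++

[7, 0, 0, 0, 0, 0]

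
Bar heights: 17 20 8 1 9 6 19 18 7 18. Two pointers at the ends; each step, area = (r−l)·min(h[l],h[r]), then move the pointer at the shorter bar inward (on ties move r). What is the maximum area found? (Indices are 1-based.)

max area = 153

[1,10] min(17,18)*9=153 best=153 * → l++
[2,10] min(20,18)*8=144 best=153 → r--
[2,9] min(20,7)*7=49 best=153 → r--
[2,8] min(20,18)*6=108 best=153 → r--
[2,7] min(20,19)*5=95 best=153 → r--
[2,6] min(20,6)*4=24 best=153 → r--
[2,5] min(20,9)*3=27 best=153 → r--
[2,4] min(20,1)*2=2 best=153 → r--
[2,3] min(20,8)*1=8 best=153 → r--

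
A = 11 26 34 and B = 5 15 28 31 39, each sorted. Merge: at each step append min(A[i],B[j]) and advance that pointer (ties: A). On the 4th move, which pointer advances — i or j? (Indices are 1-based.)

[i=1,j=1] A[i]=11>B[j]=5 take 5 → j++
[i=1,j=2] A[i]=11<=B[j]=15 take 11 → i++
[i=2,j=2] A[i]=26>B[j]=15 take 15 → j++
[i=2,j=3] A[i]=26<=B[j]=28 take 26 → i++

i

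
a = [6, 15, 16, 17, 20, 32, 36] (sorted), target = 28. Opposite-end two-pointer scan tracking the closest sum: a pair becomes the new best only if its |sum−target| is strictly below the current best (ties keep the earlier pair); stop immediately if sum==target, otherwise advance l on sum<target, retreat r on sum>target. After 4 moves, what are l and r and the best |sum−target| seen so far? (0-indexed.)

l=1, r=3, best |Δ|=2

[0,6] 6+36=42 d=14 * → r--
[0,5] 6+32=38 d=10 * → r--
[0,4] 6+20=26 d=2 * → l++
[1,4] 15+20=35 d=7 → r--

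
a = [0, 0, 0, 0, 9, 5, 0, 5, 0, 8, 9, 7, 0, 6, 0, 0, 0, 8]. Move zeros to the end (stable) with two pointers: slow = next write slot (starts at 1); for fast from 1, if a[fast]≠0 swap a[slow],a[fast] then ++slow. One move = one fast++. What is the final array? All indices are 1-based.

slow=1 fast=1: a[fast]=0, fast++
slow=1 fast=2: a[fast]=0, fast++
slow=1 fast=3: a[fast]=0, fast++
slow=1 fast=4: a[fast]=0, fast++
slow=1 fast=5: a[fast]=9≠0 swap→a[1]=9, slow++,fast++
slow=2 fast=6: a[fast]=5≠0 swap→a[2]=5, slow++,fast++
slow=3 fast=7: a[fast]=0, fast++
slow=3 fast=8: a[fast]=5≠0 swap→a[3]=5, slow++,fast++
slow=4 fast=9: a[fast]=0, fast++
slow=4 fast=10: a[fast]=8≠0 swap→a[4]=8, slow++,fast++
slow=5 fast=11: a[fast]=9≠0 swap→a[5]=9, slow++,fast++
slow=6 fast=12: a[fast]=7≠0 swap→a[6]=7, slow++,fast++
slow=7 fast=13: a[fast]=0, fast++
slow=7 fast=14: a[fast]=6≠0 swap→a[7]=6, slow++,fast++
slow=8 fast=15: a[fast]=0, fast++
slow=8 fast=16: a[fast]=0, fast++
slow=8 fast=17: a[fast]=0, fast++
slow=8 fast=18: a[fast]=8≠0 swap→a[8]=8, slow++,fast++

[9, 5, 5, 8, 9, 7, 6, 8, 0, 0, 0, 0, 0, 0, 0, 0, 0, 0]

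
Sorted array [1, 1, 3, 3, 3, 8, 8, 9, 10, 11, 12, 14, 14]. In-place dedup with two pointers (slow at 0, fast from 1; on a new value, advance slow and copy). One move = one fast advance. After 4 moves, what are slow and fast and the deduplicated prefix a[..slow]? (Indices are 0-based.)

slow=1, fast=5, prefix=[1, 3]

slow=0 fast=1: a[fast]=1=a[slow] dup, fast++
slow=0 fast=2: a[fast]=3≠a[slow]=1 write a[1]=3, slow++,fast++
slow=1 fast=3: a[fast]=3=a[slow] dup, fast++
slow=1 fast=4: a[fast]=3=a[slow] dup, fast++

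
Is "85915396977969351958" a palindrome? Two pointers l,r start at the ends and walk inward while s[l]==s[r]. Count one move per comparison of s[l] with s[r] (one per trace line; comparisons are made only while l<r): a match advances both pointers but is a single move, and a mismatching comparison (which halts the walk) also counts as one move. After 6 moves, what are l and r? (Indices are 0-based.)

l=6, r=13

l=0 r=19: '8'=='8', l++,r--
l=1 r=18: '5'=='5', l++,r--
l=2 r=17: '9'=='9', l++,r--
l=3 r=16: '1'=='1', l++,r--
l=4 r=15: '5'=='5', l++,r--
l=5 r=14: '3'=='3', l++,r--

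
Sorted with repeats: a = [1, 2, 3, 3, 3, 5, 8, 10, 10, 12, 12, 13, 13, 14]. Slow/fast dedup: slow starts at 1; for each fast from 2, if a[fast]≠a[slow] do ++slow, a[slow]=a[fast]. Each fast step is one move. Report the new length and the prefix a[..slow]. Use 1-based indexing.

length 9; prefix = [1, 2, 3, 5, 8, 10, 12, 13, 14]

slow=1 fast=2: a[fast]=2≠a[slow]=1 write a[2]=2, slow++,fast++
slow=2 fast=3: a[fast]=3≠a[slow]=2 write a[3]=3, slow++,fast++
slow=3 fast=4: a[fast]=3=a[slow] dup, fast++
slow=3 fast=5: a[fast]=3=a[slow] dup, fast++
slow=3 fast=6: a[fast]=5≠a[slow]=3 write a[4]=5, slow++,fast++
slow=4 fast=7: a[fast]=8≠a[slow]=5 write a[5]=8, slow++,fast++
slow=5 fast=8: a[fast]=10≠a[slow]=8 write a[6]=10, slow++,fast++
slow=6 fast=9: a[fast]=10=a[slow] dup, fast++
slow=6 fast=10: a[fast]=12≠a[slow]=10 write a[7]=12, slow++,fast++
slow=7 fast=11: a[fast]=12=a[slow] dup, fast++
slow=7 fast=12: a[fast]=13≠a[slow]=12 write a[8]=13, slow++,fast++
slow=8 fast=13: a[fast]=13=a[slow] dup, fast++
slow=8 fast=14: a[fast]=14≠a[slow]=13 write a[9]=14, slow++,fast++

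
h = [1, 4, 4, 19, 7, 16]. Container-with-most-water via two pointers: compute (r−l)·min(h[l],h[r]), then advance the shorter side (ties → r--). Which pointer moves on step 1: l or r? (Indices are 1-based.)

l=1 r=6: min(1,16)*5=5 best=5 *, l++

l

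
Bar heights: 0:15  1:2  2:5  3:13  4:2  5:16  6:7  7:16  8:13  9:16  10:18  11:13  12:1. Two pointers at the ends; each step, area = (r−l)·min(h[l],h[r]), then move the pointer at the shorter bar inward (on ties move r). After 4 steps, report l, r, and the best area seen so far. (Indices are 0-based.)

[0,12] min(15,1)*12=12 best=12 * → r--
[0,11] min(15,13)*11=143 best=143 * → r--
[0,10] min(15,18)*10=150 best=150 * → l++
[1,10] min(2,18)*9=18 best=150 → l++

l=2, r=10, best area=150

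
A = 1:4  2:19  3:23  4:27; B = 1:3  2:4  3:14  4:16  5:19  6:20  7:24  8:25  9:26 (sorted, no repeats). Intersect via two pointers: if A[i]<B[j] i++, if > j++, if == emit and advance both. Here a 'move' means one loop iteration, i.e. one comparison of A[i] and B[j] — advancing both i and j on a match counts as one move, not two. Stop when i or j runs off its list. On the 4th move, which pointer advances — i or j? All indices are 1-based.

j

[i=1,j=1] 4>3 → j++
[i=1,j=2] 4==4 emit → i++,j++
[i=2,j=3] 19>14 → j++
[i=2,j=4] 19>16 → j++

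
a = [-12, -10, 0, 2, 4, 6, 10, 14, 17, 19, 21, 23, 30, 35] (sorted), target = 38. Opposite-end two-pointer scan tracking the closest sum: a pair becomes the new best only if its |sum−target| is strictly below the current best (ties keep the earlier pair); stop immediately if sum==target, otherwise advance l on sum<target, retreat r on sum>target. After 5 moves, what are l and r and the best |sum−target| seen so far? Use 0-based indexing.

[0,13] -12+35=23 d=15 * → l++
[1,13] -10+35=25 d=13 * → l++
[2,13] 0+35=35 d=3 * → l++
[3,13] 2+35=37 d=1 * → l++
[4,13] 4+35=39 d=1 → r--

l=4, r=12, best |Δ|=1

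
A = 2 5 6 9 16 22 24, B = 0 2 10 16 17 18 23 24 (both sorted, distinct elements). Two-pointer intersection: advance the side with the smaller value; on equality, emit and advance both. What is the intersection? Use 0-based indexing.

intersection = [2, 16, 24]

[i=0,j=0] 2>0 → j++
[i=0,j=1] 2==2 emit → i++,j++
[i=1,j=2] 5<10 → i++
[i=2,j=2] 6<10 → i++
[i=3,j=2] 9<10 → i++
[i=4,j=2] 16>10 → j++
[i=4,j=3] 16==16 emit → i++,j++
[i=5,j=4] 22>17 → j++
[i=5,j=5] 22>18 → j++
[i=5,j=6] 22<23 → i++
[i=6,j=6] 24>23 → j++
[i=6,j=7] 24==24 emit → i++,j++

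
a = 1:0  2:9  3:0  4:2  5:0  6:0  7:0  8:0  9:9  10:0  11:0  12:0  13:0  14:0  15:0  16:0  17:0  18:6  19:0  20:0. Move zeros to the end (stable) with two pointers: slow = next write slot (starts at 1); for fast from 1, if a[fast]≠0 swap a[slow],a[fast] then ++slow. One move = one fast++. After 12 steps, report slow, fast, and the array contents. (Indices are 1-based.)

slow=4, fast=13, a=[9, 2, 9, 0, 0, 0, 0, 0, 0, 0, 0, 0, 0, 0, 0, 0, 0, 6, 0, 0]

(s=1,f=1) a[fast]=0 → fast++
(s=1,f=2) a[fast]=9≠0 swap→a[1]=9 → slow++,fast++
(s=2,f=3) a[fast]=0 → fast++
(s=2,f=4) a[fast]=2≠0 swap→a[2]=2 → slow++,fast++
(s=3,f=5) a[fast]=0 → fast++
(s=3,f=6) a[fast]=0 → fast++
(s=3,f=7) a[fast]=0 → fast++
(s=3,f=8) a[fast]=0 → fast++
(s=3,f=9) a[fast]=9≠0 swap→a[3]=9 → slow++,fast++
(s=4,f=10) a[fast]=0 → fast++
(s=4,f=11) a[fast]=0 → fast++
(s=4,f=12) a[fast]=0 → fast++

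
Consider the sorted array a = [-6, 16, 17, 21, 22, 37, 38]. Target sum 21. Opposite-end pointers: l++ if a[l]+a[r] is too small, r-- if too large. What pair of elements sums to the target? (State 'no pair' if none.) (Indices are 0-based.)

l=0 r=6: -6+38=32 >21, r--
l=0 r=5: -6+37=31 >21, r--
l=0 r=4: -6+22=16 <21, l++
l=1 r=4: 16+22=38 >21, r--
l=1 r=3: 16+21=37 >21, r--
l=1 r=2: 16+17=33 >21, r--

no pair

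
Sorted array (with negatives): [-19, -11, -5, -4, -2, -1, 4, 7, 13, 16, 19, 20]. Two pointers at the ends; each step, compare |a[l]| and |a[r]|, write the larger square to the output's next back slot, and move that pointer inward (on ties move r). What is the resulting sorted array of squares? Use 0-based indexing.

l=0 r=11: |-19|<=|20| out[11]=400, r--
l=0 r=10: |-19|<=|19| out[10]=361, r--
l=0 r=9: |-19|>|16| out[9]=361, l++
l=1 r=9: |-11|<=|16| out[8]=256, r--
l=1 r=8: |-11|<=|13| out[7]=169, r--
l=1 r=7: |-11|>|7| out[6]=121, l++
l=2 r=7: |-5|<=|7| out[5]=49, r--
l=2 r=6: |-5|>|4| out[4]=25, l++
l=3 r=6: |-4|<=|4| out[3]=16, r--
l=3 r=5: |-4|>|-1| out[2]=16, l++
l=4 r=5: |-2|>|-1| out[1]=4, l++
l=5 r=5: |-1|<=|-1| out[0]=1, r--

[1, 4, 16, 16, 25, 49, 121, 169, 256, 361, 361, 400]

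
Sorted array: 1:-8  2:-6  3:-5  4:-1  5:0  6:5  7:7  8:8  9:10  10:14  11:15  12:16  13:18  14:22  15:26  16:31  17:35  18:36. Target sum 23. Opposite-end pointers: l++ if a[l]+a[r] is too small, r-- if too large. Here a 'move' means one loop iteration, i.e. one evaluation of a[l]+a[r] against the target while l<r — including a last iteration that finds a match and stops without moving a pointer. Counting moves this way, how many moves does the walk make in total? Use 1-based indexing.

[1,18] -8+36=28 >23 → r--
[1,17] -8+35=27 >23 → r--
[1,16] -8+31=23 → found

3 moves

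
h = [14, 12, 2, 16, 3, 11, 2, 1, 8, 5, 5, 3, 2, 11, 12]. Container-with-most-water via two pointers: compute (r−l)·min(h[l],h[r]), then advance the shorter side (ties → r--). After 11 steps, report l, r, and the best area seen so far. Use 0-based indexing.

l=0 r=14: min(14,12)*14=168 best=168 *, r--
l=0 r=13: min(14,11)*13=143 best=168, r--
l=0 r=12: min(14,2)*12=24 best=168, r--
l=0 r=11: min(14,3)*11=33 best=168, r--
l=0 r=10: min(14,5)*10=50 best=168, r--
l=0 r=9: min(14,5)*9=45 best=168, r--
l=0 r=8: min(14,8)*8=64 best=168, r--
l=0 r=7: min(14,1)*7=7 best=168, r--
l=0 r=6: min(14,2)*6=12 best=168, r--
l=0 r=5: min(14,11)*5=55 best=168, r--
l=0 r=4: min(14,3)*4=12 best=168, r--

l=0, r=3, best area=168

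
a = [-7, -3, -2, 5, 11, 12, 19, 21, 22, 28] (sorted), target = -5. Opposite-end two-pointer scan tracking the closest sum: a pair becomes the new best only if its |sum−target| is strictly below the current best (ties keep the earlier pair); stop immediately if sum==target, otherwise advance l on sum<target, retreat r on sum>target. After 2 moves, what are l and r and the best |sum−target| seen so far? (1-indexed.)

l=1, r=8, best |Δ|=20

l=1 r=10: -7+28=21 d=26 *, r--
l=1 r=9: -7+22=15 d=20 *, r--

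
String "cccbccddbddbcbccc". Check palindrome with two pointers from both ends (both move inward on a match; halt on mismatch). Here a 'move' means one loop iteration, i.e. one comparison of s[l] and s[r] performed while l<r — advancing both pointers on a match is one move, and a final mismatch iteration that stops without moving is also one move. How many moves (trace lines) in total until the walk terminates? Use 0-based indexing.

6 moves

[0,16] 'c'=='c' → l++,r--
[1,15] 'c'=='c' → l++,r--
[2,14] 'c'=='c' → l++,r--
[3,13] 'b'=='b' → l++,r--
[4,12] 'c'=='c' → l++,r--
[5,11] 'c'!='b' → stop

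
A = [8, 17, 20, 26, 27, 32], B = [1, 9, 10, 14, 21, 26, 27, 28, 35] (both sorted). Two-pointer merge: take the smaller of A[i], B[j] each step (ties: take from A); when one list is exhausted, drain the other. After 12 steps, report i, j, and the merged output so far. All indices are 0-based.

[i=0,j=0] A[i]=8>B[j]=1 take 1 → j++
[i=0,j=1] A[i]=8<=B[j]=9 take 8 → i++
[i=1,j=1] A[i]=17>B[j]=9 take 9 → j++
[i=1,j=2] A[i]=17>B[j]=10 take 10 → j++
[i=1,j=3] A[i]=17>B[j]=14 take 14 → j++
[i=1,j=4] A[i]=17<=B[j]=21 take 17 → i++
[i=2,j=4] A[i]=20<=B[j]=21 take 20 → i++
[i=3,j=4] A[i]=26>B[j]=21 take 21 → j++
[i=3,j=5] A[i]=26<=B[j]=26 take 26 → i++
[i=4,j=5] A[i]=27>B[j]=26 take 26 → j++
[i=4,j=6] A[i]=27<=B[j]=27 take 27 → i++
[i=5,j=6] A[i]=32>B[j]=27 take 27 → j++

i=5, j=7, merged so far=[1, 8, 9, 10, 14, 17, 20, 21, 26, 26, 27, 27]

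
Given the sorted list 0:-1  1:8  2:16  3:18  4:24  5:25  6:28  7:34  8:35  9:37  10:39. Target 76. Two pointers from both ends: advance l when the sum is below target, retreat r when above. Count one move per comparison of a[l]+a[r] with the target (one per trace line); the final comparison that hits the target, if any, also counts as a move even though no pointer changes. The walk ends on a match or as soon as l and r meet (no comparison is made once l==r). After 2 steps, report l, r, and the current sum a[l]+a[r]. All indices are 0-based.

l=0 r=10: -1+39=38 <76, l++
l=1 r=10: 8+39=47 <76, l++

l=2, r=10, sum=55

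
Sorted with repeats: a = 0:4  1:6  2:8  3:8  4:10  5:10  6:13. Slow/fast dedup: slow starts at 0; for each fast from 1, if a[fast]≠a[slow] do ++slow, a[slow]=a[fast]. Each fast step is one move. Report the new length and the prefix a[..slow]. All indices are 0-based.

length 5; prefix = [4, 6, 8, 10, 13]

slow=0 fast=1: a[fast]=6≠a[slow]=4 write a[1]=6, slow++,fast++
slow=1 fast=2: a[fast]=8≠a[slow]=6 write a[2]=8, slow++,fast++
slow=2 fast=3: a[fast]=8=a[slow] dup, fast++
slow=2 fast=4: a[fast]=10≠a[slow]=8 write a[3]=10, slow++,fast++
slow=3 fast=5: a[fast]=10=a[slow] dup, fast++
slow=3 fast=6: a[fast]=13≠a[slow]=10 write a[4]=13, slow++,fast++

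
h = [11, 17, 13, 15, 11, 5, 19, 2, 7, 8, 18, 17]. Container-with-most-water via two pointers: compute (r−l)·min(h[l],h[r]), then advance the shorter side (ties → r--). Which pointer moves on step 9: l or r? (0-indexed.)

[0,11] min(11,17)*11=121 best=121 * → l++
[1,11] min(17,17)*10=170 best=170 * → r--
[1,10] min(17,18)*9=153 best=170 → l++
[2,10] min(13,18)*8=104 best=170 → l++
[3,10] min(15,18)*7=105 best=170 → l++
[4,10] min(11,18)*6=66 best=170 → l++
[5,10] min(5,18)*5=25 best=170 → l++
[6,10] min(19,18)*4=72 best=170 → r--
[6,9] min(19,8)*3=24 best=170 → r--

r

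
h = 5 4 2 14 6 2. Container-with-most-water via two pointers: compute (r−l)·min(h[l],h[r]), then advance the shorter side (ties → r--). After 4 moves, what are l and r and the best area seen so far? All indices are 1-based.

[1,6] min(5,2)*5=10 best=10 * → r--
[1,5] min(5,6)*4=20 best=20 * → l++
[2,5] min(4,6)*3=12 best=20 → l++
[3,5] min(2,6)*2=4 best=20 → l++

l=4, r=5, best area=20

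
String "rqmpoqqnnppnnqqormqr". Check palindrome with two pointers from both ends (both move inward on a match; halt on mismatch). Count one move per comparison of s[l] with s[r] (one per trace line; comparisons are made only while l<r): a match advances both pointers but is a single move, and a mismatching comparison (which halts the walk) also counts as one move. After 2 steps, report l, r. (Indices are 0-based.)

l=2, r=17

l=0 r=19: 'r'=='r', l++,r--
l=1 r=18: 'q'=='q', l++,r--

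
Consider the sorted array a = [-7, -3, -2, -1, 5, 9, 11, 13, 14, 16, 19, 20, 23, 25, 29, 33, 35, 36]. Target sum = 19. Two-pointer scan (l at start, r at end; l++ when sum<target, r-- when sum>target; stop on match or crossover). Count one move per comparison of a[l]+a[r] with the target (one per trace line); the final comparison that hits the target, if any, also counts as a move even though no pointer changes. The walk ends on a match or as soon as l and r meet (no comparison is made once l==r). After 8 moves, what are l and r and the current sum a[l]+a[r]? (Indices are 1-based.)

l=3, r=12, sum=18

[1,18] -7+36=29 >19 → r--
[1,17] -7+35=28 >19 → r--
[1,16] -7+33=26 >19 → r--
[1,15] -7+29=22 >19 → r--
[1,14] -7+25=18 <19 → l++
[2,14] -3+25=22 >19 → r--
[2,13] -3+23=20 >19 → r--
[2,12] -3+20=17 <19 → l++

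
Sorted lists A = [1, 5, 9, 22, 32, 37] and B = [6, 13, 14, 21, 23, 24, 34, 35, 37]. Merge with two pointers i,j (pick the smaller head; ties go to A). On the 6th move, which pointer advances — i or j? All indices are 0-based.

[i=0,j=0] A[i]=1<=B[j]=6 take 1 → i++
[i=1,j=0] A[i]=5<=B[j]=6 take 5 → i++
[i=2,j=0] A[i]=9>B[j]=6 take 6 → j++
[i=2,j=1] A[i]=9<=B[j]=13 take 9 → i++
[i=3,j=1] A[i]=22>B[j]=13 take 13 → j++
[i=3,j=2] A[i]=22>B[j]=14 take 14 → j++

j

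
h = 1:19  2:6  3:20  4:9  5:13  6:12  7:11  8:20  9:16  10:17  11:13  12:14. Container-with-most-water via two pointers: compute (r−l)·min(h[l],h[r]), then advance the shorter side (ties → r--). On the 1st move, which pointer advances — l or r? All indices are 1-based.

r

[1,12] min(19,14)*11=154 best=154 * → r--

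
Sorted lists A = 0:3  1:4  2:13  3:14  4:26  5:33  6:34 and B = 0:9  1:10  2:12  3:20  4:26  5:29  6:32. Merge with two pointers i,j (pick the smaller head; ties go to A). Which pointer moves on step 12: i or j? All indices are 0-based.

i=0 j=0: A[i]=3<=B[j]=9 take 3, i++
i=1 j=0: A[i]=4<=B[j]=9 take 4, i++
i=2 j=0: A[i]=13>B[j]=9 take 9, j++
i=2 j=1: A[i]=13>B[j]=10 take 10, j++
i=2 j=2: A[i]=13>B[j]=12 take 12, j++
i=2 j=3: A[i]=13<=B[j]=20 take 13, i++
i=3 j=3: A[i]=14<=B[j]=20 take 14, i++
i=4 j=3: A[i]=26>B[j]=20 take 20, j++
i=4 j=4: A[i]=26<=B[j]=26 take 26, i++
i=5 j=4: A[i]=33>B[j]=26 take 26, j++
i=5 j=5: A[i]=33>B[j]=29 take 29, j++
i=5 j=6: A[i]=33>B[j]=32 take 32, j++

j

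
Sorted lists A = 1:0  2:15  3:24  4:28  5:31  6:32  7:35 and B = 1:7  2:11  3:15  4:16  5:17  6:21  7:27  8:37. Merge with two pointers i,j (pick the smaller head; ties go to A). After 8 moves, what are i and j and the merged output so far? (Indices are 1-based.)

i=3, j=7, merged so far=[0, 7, 11, 15, 15, 16, 17, 21]

[i=1,j=1] A[i]=0<=B[j]=7 take 0 → i++
[i=2,j=1] A[i]=15>B[j]=7 take 7 → j++
[i=2,j=2] A[i]=15>B[j]=11 take 11 → j++
[i=2,j=3] A[i]=15<=B[j]=15 take 15 → i++
[i=3,j=3] A[i]=24>B[j]=15 take 15 → j++
[i=3,j=4] A[i]=24>B[j]=16 take 16 → j++
[i=3,j=5] A[i]=24>B[j]=17 take 17 → j++
[i=3,j=6] A[i]=24>B[j]=21 take 21 → j++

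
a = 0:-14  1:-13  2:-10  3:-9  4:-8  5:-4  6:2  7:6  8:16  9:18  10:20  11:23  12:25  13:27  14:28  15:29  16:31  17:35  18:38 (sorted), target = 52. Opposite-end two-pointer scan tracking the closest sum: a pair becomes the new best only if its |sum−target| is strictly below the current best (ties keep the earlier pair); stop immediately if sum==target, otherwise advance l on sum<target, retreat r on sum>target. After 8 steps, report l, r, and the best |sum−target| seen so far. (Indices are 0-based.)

l=0 r=18: -14+38=24 d=28 *, l++
l=1 r=18: -13+38=25 d=27 *, l++
l=2 r=18: -10+38=28 d=24 *, l++
l=3 r=18: -9+38=29 d=23 *, l++
l=4 r=18: -8+38=30 d=22 *, l++
l=5 r=18: -4+38=34 d=18 *, l++
l=6 r=18: 2+38=40 d=12 *, l++
l=7 r=18: 6+38=44 d=8 *, l++

l=8, r=18, best |Δ|=8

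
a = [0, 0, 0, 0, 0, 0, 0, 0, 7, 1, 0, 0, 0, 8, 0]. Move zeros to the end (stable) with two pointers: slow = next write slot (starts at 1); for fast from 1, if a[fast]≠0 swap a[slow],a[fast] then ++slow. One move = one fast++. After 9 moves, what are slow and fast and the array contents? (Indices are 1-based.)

(s=1,f=1) a[fast]=0 → fast++
(s=1,f=2) a[fast]=0 → fast++
(s=1,f=3) a[fast]=0 → fast++
(s=1,f=4) a[fast]=0 → fast++
(s=1,f=5) a[fast]=0 → fast++
(s=1,f=6) a[fast]=0 → fast++
(s=1,f=7) a[fast]=0 → fast++
(s=1,f=8) a[fast]=0 → fast++
(s=1,f=9) a[fast]=7≠0 swap→a[1]=7 → slow++,fast++

slow=2, fast=10, a=[7, 0, 0, 0, 0, 0, 0, 0, 0, 1, 0, 0, 0, 8, 0]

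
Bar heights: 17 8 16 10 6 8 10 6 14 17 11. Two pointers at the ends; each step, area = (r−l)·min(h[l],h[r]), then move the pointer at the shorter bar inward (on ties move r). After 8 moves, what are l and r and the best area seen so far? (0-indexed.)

l=0, r=2, best area=153

[0,10] min(17,11)*10=110 best=110 * → r--
[0,9] min(17,17)*9=153 best=153 * → r--
[0,8] min(17,14)*8=112 best=153 → r--
[0,7] min(17,6)*7=42 best=153 → r--
[0,6] min(17,10)*6=60 best=153 → r--
[0,5] min(17,8)*5=40 best=153 → r--
[0,4] min(17,6)*4=24 best=153 → r--
[0,3] min(17,10)*3=30 best=153 → r--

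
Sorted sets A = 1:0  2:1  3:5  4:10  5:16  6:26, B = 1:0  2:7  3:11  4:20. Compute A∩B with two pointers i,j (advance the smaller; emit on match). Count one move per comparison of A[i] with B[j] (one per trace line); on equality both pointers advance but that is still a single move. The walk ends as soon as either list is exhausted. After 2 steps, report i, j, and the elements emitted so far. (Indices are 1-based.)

[i=1,j=1] 0==0 emit → i++,j++
[i=2,j=2] 1<7 → i++

i=3, j=2, emitted=[0]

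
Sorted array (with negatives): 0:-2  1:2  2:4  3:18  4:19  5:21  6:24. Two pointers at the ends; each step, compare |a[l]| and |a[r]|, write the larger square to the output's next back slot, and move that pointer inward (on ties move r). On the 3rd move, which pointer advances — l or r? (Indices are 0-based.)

r

l=0 r=6: |-2|<=|24| out[6]=576, r--
l=0 r=5: |-2|<=|21| out[5]=441, r--
l=0 r=4: |-2|<=|19| out[4]=361, r--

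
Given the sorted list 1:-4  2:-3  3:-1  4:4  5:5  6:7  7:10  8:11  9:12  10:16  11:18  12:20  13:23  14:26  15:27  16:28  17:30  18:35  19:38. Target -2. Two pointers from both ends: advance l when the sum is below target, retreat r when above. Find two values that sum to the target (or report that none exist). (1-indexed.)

no pair

l=1 r=19: -4+38=34 >-2, r--
l=1 r=18: -4+35=31 >-2, r--
l=1 r=17: -4+30=26 >-2, r--
l=1 r=16: -4+28=24 >-2, r--
l=1 r=15: -4+27=23 >-2, r--
l=1 r=14: -4+26=22 >-2, r--
l=1 r=13: -4+23=19 >-2, r--
l=1 r=12: -4+20=16 >-2, r--
l=1 r=11: -4+18=14 >-2, r--
l=1 r=10: -4+16=12 >-2, r--
l=1 r=9: -4+12=8 >-2, r--
l=1 r=8: -4+11=7 >-2, r--
l=1 r=7: -4+10=6 >-2, r--
l=1 r=6: -4+7=3 >-2, r--
l=1 r=5: -4+5=1 >-2, r--
l=1 r=4: -4+4=0 >-2, r--
l=1 r=3: -4+-1=-5 <-2, l++
l=2 r=3: -3+-1=-4 <-2, l++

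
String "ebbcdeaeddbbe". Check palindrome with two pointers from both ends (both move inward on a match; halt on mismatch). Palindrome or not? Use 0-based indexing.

l=0 r=12: 'e'=='e', l++,r--
l=1 r=11: 'b'=='b', l++,r--
l=2 r=10: 'b'=='b', l++,r--
l=3 r=9: 'c'!='d', stop

not a palindrome (mismatch at 3,9)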